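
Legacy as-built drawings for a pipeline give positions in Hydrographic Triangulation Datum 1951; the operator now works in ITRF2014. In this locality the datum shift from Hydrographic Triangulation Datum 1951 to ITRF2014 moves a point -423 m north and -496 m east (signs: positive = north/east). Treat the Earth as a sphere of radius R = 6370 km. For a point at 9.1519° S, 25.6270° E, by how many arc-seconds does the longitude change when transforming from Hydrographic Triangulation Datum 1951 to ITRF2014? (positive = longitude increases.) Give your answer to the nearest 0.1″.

Δλ = -16.3″

At latitude -9.1519°, cos φ = 0.987270.
One radian of longitude at latitude φ spans R cos φ, so Δλ = ΔE / (R cos φ) = -496.0 / (6370000 × 0.987270) = -7.8869e-05 rad = -16.268″.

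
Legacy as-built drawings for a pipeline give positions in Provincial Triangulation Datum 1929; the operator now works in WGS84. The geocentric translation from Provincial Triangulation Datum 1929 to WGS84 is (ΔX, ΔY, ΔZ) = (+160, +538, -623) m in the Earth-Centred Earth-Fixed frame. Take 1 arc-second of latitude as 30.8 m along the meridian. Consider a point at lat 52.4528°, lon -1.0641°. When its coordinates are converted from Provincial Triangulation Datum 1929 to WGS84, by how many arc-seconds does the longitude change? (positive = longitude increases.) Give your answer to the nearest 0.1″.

Δλ = 28.8″

sin φ = 0.792852, cos φ = 0.609415, sin λ = -0.018571, cos λ = 0.999828.
East component: ΔE = −sin λ·ΔX + cos λ·ΔY = −(-0.018571)(160) + (0.999828)(538) = 540.88 m.
1° of latitude spans 3600 × 30.80 = 110880 m; at latitude φ, 1° of longitude spans that × cos φ = 67571.9 m, so Δλ = 540.88 / 67571.9 × 3600 = 28.816″.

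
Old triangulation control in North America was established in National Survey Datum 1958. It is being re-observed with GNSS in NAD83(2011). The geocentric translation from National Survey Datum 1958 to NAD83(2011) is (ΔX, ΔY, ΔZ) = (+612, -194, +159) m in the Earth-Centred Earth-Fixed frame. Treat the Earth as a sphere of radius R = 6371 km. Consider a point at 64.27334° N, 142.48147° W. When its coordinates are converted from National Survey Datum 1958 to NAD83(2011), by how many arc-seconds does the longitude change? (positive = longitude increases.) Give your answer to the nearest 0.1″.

Δλ = 39.3″

sin φ = 0.900875, cos φ = 0.434078, sin λ = -0.609018, cos λ = -0.793156.
East component: ΔE = −sin λ·ΔX + cos λ·ΔY = −(-0.609018)(612) + (-0.793156)(-194) = 526.59 m.
1° of latitude spans πR/180 = 111195 m; at latitude φ, 1° of longitude spans that × cos φ = 48267.3 m, so Δλ = 526.59 / 48267.3 × 3600 = 39.276″.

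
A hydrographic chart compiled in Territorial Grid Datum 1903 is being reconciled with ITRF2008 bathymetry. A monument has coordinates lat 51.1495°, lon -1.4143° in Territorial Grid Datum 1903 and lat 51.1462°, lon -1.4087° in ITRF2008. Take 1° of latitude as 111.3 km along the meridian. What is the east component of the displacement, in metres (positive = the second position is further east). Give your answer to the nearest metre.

Δφ = 51.1462° − 51.1495° = -0.0033°; Δλ = -1.4087° − -1.4143° = +0.0056°.
ΔN = Δφ × 111300 = -367.3 m; ΔE = Δλ × 111300 × cos(51.1495°) = +0.0056 × 111300 × 0.627290 = 391.0 m.

ΔE = 391 m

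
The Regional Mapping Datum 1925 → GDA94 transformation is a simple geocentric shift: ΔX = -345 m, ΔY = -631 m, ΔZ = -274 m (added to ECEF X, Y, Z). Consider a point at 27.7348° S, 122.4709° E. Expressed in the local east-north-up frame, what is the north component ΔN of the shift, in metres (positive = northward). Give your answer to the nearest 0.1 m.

At φ = -27.7348°, λ = 122.4709°: sin φ = -0.465380, cos φ = 0.885111, sin λ = 0.843664, cos λ = -0.536871.
ΔN = −sin φ cos λ·ΔX − sin φ sin λ·ΔY + cos φ·ΔZ = −(-0.465380)(-0.536871)(-345) − (-0.465380)(0.843664)(-631) + (0.885111)(-274) = -404.07 m.

ΔN = -404.1 m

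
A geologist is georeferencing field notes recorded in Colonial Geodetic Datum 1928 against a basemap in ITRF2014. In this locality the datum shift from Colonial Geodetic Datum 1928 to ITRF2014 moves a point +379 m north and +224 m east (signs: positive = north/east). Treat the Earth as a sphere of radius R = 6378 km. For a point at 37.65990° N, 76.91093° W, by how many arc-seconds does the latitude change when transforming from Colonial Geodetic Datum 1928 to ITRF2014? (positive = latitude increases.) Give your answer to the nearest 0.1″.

On a sphere of radius R, 1 rad of latitude = R, so Δφ = ΔN / R = 379.0 / 6378000 = 5.9423e-05 rad = 12.257″.

Δφ = 12.3″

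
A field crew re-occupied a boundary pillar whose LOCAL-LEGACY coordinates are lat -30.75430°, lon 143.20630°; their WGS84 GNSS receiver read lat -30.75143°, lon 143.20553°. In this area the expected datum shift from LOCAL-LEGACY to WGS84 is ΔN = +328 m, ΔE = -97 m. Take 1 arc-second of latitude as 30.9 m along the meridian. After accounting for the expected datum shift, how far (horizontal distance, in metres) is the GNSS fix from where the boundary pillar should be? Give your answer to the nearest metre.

Observed coordinate differences: Δφ = +0.00287°, Δλ = -0.00077°.
Converting to metres (1° lat = 111240 m, cos φ = 0.859368): observed ΔN = 319.3 m, observed ΔE = -73.6 m.
Subtracting the expected shift leaves a residual of 319.3 − (328) = -8.7 m north and -73.6 − (-97) = 23.4 m east.
Residual distance = √((-8.7)² + 23.4²) = 25.0 m.

25 m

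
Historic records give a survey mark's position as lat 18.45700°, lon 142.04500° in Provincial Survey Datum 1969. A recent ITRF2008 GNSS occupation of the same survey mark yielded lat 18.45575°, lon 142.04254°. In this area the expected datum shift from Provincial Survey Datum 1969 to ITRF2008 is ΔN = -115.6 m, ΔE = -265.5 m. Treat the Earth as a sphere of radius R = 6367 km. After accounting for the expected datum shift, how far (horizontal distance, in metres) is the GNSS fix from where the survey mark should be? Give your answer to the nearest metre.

Observed coordinate differences: Δφ = -0.00125°, Δλ = -0.00246°.
Converting to metres (1° lat = 111125 m, cos φ = 0.948562): observed ΔN = -138.9 m, observed ΔE = -259.3 m.
Subtracting the expected shift leaves a residual of -138.9 − (-115.6) = -23.3 m north and -259.3 − (-265.5) = 6.2 m east.
Residual distance = √((-23.3)² + 6.2²) = 24.1 m.

24 m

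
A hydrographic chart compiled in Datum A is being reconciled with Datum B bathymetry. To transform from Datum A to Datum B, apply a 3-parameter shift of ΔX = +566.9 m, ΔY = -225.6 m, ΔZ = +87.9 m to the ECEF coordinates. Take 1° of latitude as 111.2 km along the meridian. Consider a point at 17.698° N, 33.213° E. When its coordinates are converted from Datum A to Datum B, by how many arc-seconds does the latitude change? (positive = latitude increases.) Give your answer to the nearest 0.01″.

sin φ = 0.304000, cos φ = 0.952672, sin λ = 0.547753, cos λ = 0.836640.
North component: ΔN = −sin φ cos λ·ΔX − sin φ sin λ·ΔY + cos φ·ΔZ = −(0.304000)(0.836640)(566.9) − (0.304000)(0.547753)(-225.6) + (0.952672)(87.9) = -22.88 m.
1° of latitude spans 111200 m, so Δφ = -22.88 / 111200 × 3600 = -0.741″.

Δφ = -0.74″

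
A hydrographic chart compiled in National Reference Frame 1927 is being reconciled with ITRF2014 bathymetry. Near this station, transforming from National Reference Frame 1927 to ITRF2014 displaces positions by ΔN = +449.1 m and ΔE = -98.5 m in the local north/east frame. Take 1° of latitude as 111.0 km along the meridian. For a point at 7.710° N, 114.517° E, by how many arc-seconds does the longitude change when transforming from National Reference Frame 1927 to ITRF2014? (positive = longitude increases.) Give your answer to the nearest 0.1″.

At latitude 7.710°, cos φ = 0.990960.
1° of longitude at this latitude = 111.0 × cos φ = 110.00 km, so Δλ = -98.5 / 109996.5 = -0.0008955° = -3.224″.

Δλ = -3.2″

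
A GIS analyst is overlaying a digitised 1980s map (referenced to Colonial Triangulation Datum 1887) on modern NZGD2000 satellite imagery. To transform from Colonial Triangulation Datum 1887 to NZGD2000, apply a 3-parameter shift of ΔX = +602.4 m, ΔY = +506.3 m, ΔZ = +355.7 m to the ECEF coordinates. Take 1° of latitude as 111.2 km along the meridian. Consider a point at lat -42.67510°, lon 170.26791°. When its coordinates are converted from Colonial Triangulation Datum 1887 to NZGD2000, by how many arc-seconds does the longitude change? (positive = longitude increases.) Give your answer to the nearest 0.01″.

sin φ = -0.677840, cos φ = 0.735209, sin λ = 0.169041, cos λ = -0.985609.
East component: ΔE = −sin λ·ΔX + cos λ·ΔY = −(0.169041)(602.4) + (-0.985609)(506.3) = -600.84 m.
1° of latitude spans 111200 m; at latitude φ, 1° of longitude spans that × cos φ = 81755.3 m, so Δλ = -600.84 / 81755.3 × 3600 = -26.457″.

Δλ = -26.46″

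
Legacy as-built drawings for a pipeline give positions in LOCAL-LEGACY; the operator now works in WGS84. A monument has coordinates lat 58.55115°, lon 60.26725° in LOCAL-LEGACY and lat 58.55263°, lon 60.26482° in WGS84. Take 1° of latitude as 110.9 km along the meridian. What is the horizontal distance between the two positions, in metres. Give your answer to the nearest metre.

Δφ = 58.55263° − 58.55115° = +0.00148°; Δλ = 60.26482° − 60.26725° = -0.00243°.
ΔN = Δφ × 110900 = 164.1 m; ΔE = Δλ × 110900 × cos(58.55115°) = -0.00243 × 110900 × 0.521737 = -140.6 m.
Distance = √(ΔE² + ΔN²) = √((-140.6)² + 164.1²) = 216.1 m.

216 m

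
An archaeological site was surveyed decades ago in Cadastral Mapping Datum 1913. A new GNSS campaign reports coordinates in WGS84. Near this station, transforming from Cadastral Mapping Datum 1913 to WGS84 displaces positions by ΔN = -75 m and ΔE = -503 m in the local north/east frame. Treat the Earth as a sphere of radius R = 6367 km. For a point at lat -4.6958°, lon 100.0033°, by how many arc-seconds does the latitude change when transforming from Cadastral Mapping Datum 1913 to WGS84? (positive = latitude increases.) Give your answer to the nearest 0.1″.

On a sphere of radius R, 1 rad of latitude = R, so Δφ = ΔN / R = -75.0 / 6367000 = -1.1779e-05 rad = -2.430″.

Δφ = -2.4″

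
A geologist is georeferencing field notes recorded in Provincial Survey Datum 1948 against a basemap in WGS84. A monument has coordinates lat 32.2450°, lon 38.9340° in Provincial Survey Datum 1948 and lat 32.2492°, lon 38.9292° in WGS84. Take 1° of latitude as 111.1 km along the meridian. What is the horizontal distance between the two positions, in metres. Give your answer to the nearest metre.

649 m

Δφ = 32.2492° − 32.2450° = +0.0042°; Δλ = 38.9292° − 38.9340° = -0.0048°.
ΔN = Δφ × 111100 = 466.6 m; ΔE = Δλ × 111100 × cos(32.2450°) = -0.0048 × 111100 × 0.845774 = -451.0 m.
Distance = √(ΔE² + ΔN²) = √((-451.0)² + 466.6²) = 649.0 m.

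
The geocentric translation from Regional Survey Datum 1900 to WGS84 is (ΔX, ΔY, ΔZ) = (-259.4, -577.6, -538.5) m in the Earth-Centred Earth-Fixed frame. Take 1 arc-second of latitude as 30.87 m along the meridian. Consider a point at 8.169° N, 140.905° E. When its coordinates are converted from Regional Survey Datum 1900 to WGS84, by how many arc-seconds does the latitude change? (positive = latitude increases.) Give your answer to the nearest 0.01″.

Δφ = -16.52″

sin φ = 0.142093, cos φ = 0.989853, sin λ = 0.630608, cos λ = -0.776101.
North component: ΔN = −sin φ cos λ·ΔX − sin φ sin λ·ΔY + cos φ·ΔZ = −(0.142093)(-0.776101)(-259.4) − (0.142093)(0.630608)(-577.6) + (0.989853)(-538.5) = -509.89 m.
1° of latitude spans 3600 × 30.87 = 111132 m, so Δφ = -509.89 / 111132 × 3600 = -16.517″.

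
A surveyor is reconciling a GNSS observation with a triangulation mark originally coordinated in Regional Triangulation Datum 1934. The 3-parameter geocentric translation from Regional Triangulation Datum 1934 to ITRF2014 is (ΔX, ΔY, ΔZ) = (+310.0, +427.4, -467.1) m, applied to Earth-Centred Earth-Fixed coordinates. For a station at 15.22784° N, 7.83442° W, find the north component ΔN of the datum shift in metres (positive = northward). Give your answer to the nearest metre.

At φ = 15.22784°, λ = -7.83442°: sin φ = 0.262658, cos φ = 0.964889, sin λ = -0.136311, cos λ = 0.990666.
ΔN = −sin φ cos λ·ΔX − sin φ sin λ·ΔY + cos φ·ΔZ = −(0.262658)(0.990666)(310.0) − (0.262658)(-0.136311)(427.4) + (0.964889)(-467.1) = -516.06 m.

ΔN = -516 m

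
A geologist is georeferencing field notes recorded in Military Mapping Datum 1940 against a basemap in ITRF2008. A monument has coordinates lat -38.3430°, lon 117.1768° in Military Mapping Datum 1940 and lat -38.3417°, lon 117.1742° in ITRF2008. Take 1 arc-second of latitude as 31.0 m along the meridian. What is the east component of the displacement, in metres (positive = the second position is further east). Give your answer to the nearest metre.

ΔE = -228 m

Δφ = -38.3417° − -38.3430° = +0.0013°; Δλ = 117.1742° − 117.1768° = -0.0026°.
1° of latitude = 3600 × 31.00 = 111600 m.
ΔN = Δφ × 111600 = 145.1 m; ΔE = Δλ × 111600 × cos(-38.3430°) = -0.0026 × 111600 × 0.784311 = -227.6 m.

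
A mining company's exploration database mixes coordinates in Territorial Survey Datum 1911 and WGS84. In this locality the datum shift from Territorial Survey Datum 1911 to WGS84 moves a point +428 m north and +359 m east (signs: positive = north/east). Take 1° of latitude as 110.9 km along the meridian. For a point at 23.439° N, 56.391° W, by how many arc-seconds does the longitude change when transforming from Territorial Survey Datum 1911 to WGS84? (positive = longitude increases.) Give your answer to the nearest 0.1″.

At latitude 23.439°, cos φ = 0.917484.
1° of longitude at this latitude = 110.9 × cos φ = 101.75 km, so Δλ = 359.0 / 101749.0 = 0.0035283° = 12.702″.

Δλ = 12.7″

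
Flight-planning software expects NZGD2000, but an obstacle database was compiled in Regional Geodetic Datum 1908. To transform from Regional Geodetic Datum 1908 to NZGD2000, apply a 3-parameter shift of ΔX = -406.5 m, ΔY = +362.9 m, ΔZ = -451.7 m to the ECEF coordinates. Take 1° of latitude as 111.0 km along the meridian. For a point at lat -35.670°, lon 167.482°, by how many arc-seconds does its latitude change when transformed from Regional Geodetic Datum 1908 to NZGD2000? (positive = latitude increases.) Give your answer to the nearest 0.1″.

sin φ = -0.583116, cos φ = 0.812389, sin λ = 0.216746, cos λ = -0.976228.
North component: ΔN = −sin φ cos λ·ΔX − sin φ sin λ·ΔY + cos φ·ΔZ = −(-0.583116)(-0.976228)(-406.5) − (-0.583116)(0.216746)(362.9) + (0.812389)(-451.7) = -89.69 m.
1° of latitude spans 111000 m, so Δφ = -89.69 / 111000 × 3600 = -2.909″.

Δφ = -2.9″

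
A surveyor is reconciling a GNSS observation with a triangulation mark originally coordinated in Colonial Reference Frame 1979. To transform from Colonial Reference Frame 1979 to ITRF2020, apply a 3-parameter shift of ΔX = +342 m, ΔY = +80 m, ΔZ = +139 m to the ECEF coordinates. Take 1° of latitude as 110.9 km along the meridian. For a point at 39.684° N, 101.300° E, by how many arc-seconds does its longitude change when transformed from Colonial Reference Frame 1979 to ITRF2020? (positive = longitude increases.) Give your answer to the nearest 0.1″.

sin φ = 0.638553, cos φ = 0.769578, sin λ = 0.980615, cos λ = -0.195946.
East component: ΔE = −sin λ·ΔX + cos λ·ΔY = −(0.980615)(342) + (-0.195946)(80) = -351.05 m.
1° of latitude spans 110900 m; at latitude φ, 1° of longitude spans that × cos φ = 85346.2 m, so Δλ = -351.05 / 85346.2 × 3600 = -14.808″.

Δλ = -14.8″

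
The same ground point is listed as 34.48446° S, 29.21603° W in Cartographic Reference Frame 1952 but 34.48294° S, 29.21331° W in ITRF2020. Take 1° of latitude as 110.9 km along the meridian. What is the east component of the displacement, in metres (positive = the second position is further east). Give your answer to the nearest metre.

Δφ = -34.48294° − -34.48446° = +0.00152°; Δλ = -29.21331° − -29.21603° = +0.00272°.
ΔN = Δφ × 110900 = 168.6 m; ΔE = Δλ × 110900 × cos(-34.48446°) = +0.00272 × 110900 × 0.824280 = 248.6 m.

ΔE = 249 m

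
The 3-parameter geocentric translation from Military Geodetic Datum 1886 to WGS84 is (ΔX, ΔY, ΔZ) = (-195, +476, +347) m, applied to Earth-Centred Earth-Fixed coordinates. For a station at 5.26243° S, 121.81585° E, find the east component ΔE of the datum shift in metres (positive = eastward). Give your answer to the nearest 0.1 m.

At φ = -5.26243°, λ = 121.81585°: sin φ = -0.091718, cos φ = 0.995785, sin λ = 0.849747, cos λ = -0.527191.
ΔE = −sin λ·ΔX + cos λ·ΔY = −(0.849747)·(-195) + (-0.527191)·(476) = -85.24 m.

ΔE = -85.2 m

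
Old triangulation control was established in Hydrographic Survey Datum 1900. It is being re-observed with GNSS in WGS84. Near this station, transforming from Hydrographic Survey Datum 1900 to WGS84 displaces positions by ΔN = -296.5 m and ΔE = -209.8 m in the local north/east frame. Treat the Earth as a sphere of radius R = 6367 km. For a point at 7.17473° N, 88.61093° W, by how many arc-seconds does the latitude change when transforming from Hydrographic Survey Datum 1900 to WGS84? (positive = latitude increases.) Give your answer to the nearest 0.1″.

On a sphere of radius R, 1 rad of latitude = R, so Δφ = ΔN / R = -296.5 / 6367000 = -4.6568e-05 rad = -9.605″.

Δφ = -9.6″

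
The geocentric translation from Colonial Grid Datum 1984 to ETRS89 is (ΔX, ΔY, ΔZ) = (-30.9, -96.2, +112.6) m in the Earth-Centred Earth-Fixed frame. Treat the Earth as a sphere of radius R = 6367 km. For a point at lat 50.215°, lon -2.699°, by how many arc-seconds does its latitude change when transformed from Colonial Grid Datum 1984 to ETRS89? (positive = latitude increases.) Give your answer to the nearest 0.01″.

sin φ = 0.768451, cos φ = 0.639909, sin λ = -0.047089, cos λ = 0.998891.
North component: ΔN = −sin φ cos λ·ΔX − sin φ sin λ·ΔY + cos φ·ΔZ = −(0.768451)(0.998891)(-30.9) − (0.768451)(-0.047089)(-96.2) + (0.639909)(112.6) = 92.29 m.
1° of latitude spans πR/180 = 111125 m, so Δφ = 92.29 / 111125 × 3600 = 2.990″.

Δφ = 2.99″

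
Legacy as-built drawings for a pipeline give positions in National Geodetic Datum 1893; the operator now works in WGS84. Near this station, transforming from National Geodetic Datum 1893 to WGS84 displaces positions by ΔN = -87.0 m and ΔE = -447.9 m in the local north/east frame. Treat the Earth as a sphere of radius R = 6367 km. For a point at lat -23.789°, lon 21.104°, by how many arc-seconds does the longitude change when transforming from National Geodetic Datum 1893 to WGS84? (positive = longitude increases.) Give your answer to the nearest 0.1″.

Δλ = -15.9″

At latitude -23.789°, cos φ = 0.915037.
One radian of longitude at latitude φ spans R cos φ, so Δλ = ΔE / (R cos φ) = -447.9 / (6367000 × 0.915037) = -7.6879e-05 rad = -15.857″.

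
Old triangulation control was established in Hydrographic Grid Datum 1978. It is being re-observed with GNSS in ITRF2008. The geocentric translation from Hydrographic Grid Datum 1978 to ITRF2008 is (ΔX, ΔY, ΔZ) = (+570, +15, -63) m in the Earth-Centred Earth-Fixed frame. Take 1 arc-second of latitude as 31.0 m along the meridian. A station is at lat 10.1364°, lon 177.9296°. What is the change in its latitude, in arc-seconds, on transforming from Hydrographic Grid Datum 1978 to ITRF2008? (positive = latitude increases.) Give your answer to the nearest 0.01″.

sin φ = 0.175992, cos φ = 0.984392, sin λ = 0.036127, cos λ = -0.999347.
North component: ΔN = −sin φ cos λ·ΔX − sin φ sin λ·ΔY + cos φ·ΔZ = −(0.175992)(-0.999347)(570) − (0.175992)(0.036127)(15) + (0.984392)(-63) = 38.14 m.
1° of latitude spans 3600 × 31.00 = 111600 m, so Δφ = 38.14 / 111600 × 3600 = 1.230″.

Δφ = 1.23″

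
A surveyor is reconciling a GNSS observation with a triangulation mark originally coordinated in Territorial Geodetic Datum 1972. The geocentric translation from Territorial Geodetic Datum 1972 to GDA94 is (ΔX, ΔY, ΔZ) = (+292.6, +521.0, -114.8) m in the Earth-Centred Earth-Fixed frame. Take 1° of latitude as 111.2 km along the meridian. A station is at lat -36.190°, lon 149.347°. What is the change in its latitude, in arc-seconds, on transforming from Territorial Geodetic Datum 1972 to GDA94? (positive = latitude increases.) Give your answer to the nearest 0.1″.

Δφ = -2.7″

sin φ = -0.590465, cos φ = 0.807063, sin λ = 0.509837, cos λ = -0.860271.
North component: ΔN = −sin φ cos λ·ΔX − sin φ sin λ·ΔY + cos φ·ΔZ = −(-0.590465)(-0.860271)(292.6) − (-0.590465)(0.509837)(521.0) + (0.807063)(-114.8) = -84.44 m.
1° of latitude spans 111200 m, so Δφ = -84.44 / 111200 × 3600 = -2.734″.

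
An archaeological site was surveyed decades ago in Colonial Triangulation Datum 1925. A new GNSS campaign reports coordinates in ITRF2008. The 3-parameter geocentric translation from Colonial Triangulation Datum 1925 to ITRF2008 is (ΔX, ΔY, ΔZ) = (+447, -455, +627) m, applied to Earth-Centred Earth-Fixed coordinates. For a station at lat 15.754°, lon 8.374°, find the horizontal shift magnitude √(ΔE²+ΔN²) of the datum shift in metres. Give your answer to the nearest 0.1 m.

At φ = 15.754°, λ = 8.374°: sin φ = 0.271508, cos φ = 0.962436, sin λ = 0.145634, cos λ = 0.989339.
ΔE = −sin λ·ΔX + cos λ·ΔY = −(0.145634)·(447) + (0.989339)·(-455) = -515.25 m.
ΔN = −sin φ cos λ·ΔX − sin φ sin λ·ΔY + cos φ·ΔZ = −(0.271508)(0.989339)(447) − (0.271508)(0.145634)(-455) + (0.962436)(627) = 501.37 m.
Horizontal magnitude = √(ΔE² + ΔN²) = √((-515.25)² + 501.37²) = 718.92 m.

718.9 m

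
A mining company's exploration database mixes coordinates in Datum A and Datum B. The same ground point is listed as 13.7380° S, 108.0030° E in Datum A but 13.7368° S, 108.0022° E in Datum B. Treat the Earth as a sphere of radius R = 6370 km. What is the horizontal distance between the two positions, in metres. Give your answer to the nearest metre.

159 m

Δφ = -13.7368° − -13.7380° = +0.0012°; Δλ = 108.0022° − 108.0030° = -0.0008°.
1° along a meridian = πR/180 = 111177 m.
ΔN = Δφ × 111177 = 133.4 m; ΔE = Δλ × 111177 × cos(-13.7380°) = -0.0008 × 111177 × 0.971392 = -86.4 m.
Distance = √(ΔE² + ΔN²) = √((-86.4)² + 133.4²) = 158.9 m.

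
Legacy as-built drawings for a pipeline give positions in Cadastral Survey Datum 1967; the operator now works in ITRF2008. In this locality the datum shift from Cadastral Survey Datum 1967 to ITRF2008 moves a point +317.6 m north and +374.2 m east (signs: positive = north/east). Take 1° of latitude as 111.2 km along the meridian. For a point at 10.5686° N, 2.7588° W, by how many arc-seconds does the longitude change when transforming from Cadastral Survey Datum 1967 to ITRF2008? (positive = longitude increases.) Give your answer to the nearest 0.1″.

Δλ = 12.3″

At latitude 10.5686°, cos φ = 0.983036.
1° of longitude at this latitude = 111.2 × cos φ = 109.31 km, so Δλ = 374.2 / 109313.6 = 0.0034232° = 12.323″.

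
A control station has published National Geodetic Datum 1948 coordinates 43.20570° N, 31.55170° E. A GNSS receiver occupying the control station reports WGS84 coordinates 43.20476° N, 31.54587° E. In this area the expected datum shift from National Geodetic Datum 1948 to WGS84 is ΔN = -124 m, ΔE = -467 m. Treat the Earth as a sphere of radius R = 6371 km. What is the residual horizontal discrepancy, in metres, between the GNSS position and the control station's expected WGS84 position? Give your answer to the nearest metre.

20 m

Observed coordinate differences: Δφ = -0.00094°, Δλ = -0.00583°.
Converting to metres (1° lat = 111195 m, cos φ = 0.728901): observed ΔN = -104.5 m, observed ΔE = -472.5 m.
Subtracting the expected shift leaves a residual of -104.5 − (-124) = 19.5 m north and -472.5 − (-467) = -5.5 m east.
Residual distance = √(19.5² + (-5.5)²) = 20.2 m.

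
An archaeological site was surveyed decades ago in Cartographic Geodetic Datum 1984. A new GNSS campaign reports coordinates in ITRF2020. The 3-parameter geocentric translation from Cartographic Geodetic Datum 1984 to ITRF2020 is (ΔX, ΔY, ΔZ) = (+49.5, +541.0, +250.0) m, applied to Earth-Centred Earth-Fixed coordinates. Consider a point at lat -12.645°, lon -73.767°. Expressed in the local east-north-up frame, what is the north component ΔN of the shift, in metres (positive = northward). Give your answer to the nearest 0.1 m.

ΔN = 133.3 m

The local north axis is (−sin φ cos λ, −sin φ sin λ, cos φ), giving ΔN = 3.029 − 113.709 + 243.936 = 133.26 m.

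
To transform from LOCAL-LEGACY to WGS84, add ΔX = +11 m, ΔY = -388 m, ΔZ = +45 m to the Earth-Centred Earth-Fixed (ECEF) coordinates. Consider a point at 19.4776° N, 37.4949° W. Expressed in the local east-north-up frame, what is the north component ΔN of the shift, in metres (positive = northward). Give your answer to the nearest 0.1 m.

ΔN = -39.2 m

The local north axis is (−sin φ cos λ, −sin φ sin λ, cos φ), giving ΔN = -2.910 − 78.749 + 42.425 = -39.23 m.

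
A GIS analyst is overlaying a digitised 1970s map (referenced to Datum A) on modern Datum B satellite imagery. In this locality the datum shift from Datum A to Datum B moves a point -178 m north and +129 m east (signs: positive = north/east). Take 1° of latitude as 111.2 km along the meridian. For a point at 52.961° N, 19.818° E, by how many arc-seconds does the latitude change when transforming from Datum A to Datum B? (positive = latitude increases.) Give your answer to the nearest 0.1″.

1° of latitude = 111.2 km, so Δφ = -178.0 / 111200 = -0.0016007° = -5.763″.

Δφ = -5.8″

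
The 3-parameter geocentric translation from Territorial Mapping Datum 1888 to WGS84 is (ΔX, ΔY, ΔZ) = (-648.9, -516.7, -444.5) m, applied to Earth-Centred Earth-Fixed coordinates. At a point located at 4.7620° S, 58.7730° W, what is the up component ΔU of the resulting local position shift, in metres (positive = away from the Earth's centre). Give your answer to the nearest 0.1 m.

At φ = -4.7620°, λ = -58.7730°: sin φ = -0.083017, cos φ = 0.996548, sin λ = -0.855120, cos λ = 0.518430.
ΔU = cos φ cos λ·ΔX + cos φ sin λ·ΔY + sin φ·ΔZ = (0.996548)(0.518430)(-648.9) + (0.996548)(-0.855120)(-516.7) + (-0.083017)(-444.5) = 141.97 m.

ΔU = 142.0 m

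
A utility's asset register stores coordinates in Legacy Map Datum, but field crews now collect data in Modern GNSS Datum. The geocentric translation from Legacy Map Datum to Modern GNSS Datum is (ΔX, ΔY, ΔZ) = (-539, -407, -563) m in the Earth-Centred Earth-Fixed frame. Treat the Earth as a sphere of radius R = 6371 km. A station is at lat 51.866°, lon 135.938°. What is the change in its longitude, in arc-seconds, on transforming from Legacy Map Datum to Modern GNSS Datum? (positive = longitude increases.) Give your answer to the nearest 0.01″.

Δλ = 34.99″

sin φ = 0.786569, cos φ = 0.617503, sin λ = 0.695436, cos λ = -0.718588.
East component: ΔE = −sin λ·ΔX + cos λ·ΔY = −(0.695436)(-539) + (-0.718588)(-407) = 667.31 m.
1° of latitude spans πR/180 = 111195 m; at latitude φ, 1° of longitude spans that × cos φ = 68663.2 m, so Δλ = 667.31 / 68663.2 × 3600 = 34.987″.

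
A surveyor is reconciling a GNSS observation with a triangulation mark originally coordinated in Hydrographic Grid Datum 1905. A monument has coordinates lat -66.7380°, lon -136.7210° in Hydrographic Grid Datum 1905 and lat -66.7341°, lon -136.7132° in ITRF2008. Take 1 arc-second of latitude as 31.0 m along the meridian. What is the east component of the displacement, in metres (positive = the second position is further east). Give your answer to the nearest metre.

Δφ = -66.7341° − -66.7380° = +0.0039°; Δλ = -136.7132° − -136.7210° = +0.0078°.
1° of latitude = 3600 × 31.00 = 111600 m.
ΔN = Δφ × 111600 = 435.2 m; ΔE = Δλ × 111600 × cos(-66.7380°) = +0.0078 × 111600 × 0.394936 = 343.8 m.

ΔE = 344 m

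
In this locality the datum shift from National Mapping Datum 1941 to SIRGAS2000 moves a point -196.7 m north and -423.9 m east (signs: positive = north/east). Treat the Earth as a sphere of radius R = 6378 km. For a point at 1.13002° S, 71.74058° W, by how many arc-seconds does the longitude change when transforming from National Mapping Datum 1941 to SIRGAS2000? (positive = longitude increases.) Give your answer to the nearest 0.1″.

At latitude -1.13002°, cos φ = 0.999806.
One radian of longitude at latitude φ spans R cos φ, so Δλ = ΔE / (R cos φ) = -423.9 / (6378000 × 0.999806) = -6.6476e-05 rad = -13.712″.

Δλ = -13.7″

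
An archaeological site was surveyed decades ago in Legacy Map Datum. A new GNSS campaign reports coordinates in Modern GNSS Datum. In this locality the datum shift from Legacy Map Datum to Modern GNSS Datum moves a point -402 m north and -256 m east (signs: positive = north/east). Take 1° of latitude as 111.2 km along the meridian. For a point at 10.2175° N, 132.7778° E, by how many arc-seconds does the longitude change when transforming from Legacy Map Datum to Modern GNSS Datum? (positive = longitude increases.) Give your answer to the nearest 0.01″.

At latitude 10.2175°, cos φ = 0.984141.
1° of longitude at this latitude = 111.2 × cos φ = 109.44 km, so Δλ = -256.0 / 109436.5 = -0.0023393° = -8.421″.

Δλ = -8.42″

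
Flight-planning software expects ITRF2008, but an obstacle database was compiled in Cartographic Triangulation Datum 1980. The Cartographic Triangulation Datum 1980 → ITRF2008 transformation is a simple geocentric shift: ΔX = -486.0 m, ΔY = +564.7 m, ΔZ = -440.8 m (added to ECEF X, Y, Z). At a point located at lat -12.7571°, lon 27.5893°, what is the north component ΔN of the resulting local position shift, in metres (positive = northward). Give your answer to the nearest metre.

The local north axis is (−sin φ cos λ, −sin φ sin λ, cos φ), giving ΔN = -95.115 + 57.751 − 429.919 = -467.28 m.

ΔN = -467 m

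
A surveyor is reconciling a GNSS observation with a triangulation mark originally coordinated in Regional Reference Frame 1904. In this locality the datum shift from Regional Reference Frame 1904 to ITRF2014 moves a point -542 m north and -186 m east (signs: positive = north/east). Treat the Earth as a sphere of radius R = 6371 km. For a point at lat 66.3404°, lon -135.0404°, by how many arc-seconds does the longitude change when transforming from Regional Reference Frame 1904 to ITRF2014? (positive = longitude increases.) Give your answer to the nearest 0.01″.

Δλ = -15.01″

At latitude 66.3404°, cos φ = 0.401302.
One radian of longitude at latitude φ spans R cos φ, so Δλ = ΔE / (R cos φ) = -186.0 / (6371000 × 0.401302) = -7.2750e-05 rad = -15.006″.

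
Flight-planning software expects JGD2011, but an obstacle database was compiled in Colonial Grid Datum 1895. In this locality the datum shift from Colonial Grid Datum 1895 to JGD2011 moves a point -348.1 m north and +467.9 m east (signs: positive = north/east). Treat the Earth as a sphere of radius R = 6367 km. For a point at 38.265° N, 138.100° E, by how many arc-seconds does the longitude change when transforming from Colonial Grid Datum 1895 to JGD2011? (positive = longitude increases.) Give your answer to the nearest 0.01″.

Δλ = 19.31″

At latitude 38.265°, cos φ = 0.785155.
One radian of longitude at latitude φ spans R cos φ, so Δλ = ΔE / (R cos φ) = 467.9 / (6367000 × 0.785155) = 9.3597e-05 rad = 19.306″.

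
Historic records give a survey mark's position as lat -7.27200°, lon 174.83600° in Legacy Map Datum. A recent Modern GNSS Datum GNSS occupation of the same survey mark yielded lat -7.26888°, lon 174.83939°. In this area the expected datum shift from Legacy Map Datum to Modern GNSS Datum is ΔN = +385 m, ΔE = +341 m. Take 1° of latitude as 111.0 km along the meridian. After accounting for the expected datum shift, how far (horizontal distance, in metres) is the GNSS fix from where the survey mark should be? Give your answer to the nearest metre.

Observed coordinate differences: Δφ = +0.00312°, Δλ = +0.00339°.
Converting to metres (1° lat = 111000 m, cos φ = 0.991956): observed ΔN = 346.3 m, observed ΔE = 373.3 m.
Subtracting the expected shift leaves a residual of 346.3 − (385) = -38.7 m north and 373.3 − (341) = 32.3 m east.
Residual distance = √((-38.7)² + 32.3²) = 50.4 m.

50 m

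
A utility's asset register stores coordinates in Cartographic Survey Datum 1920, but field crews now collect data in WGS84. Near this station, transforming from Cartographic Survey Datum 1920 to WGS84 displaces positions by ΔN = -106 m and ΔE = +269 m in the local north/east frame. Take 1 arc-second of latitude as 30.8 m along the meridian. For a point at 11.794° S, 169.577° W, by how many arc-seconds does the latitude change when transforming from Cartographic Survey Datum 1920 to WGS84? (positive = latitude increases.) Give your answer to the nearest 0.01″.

1″ of latitude = 30.80 m, so Δφ = -106.0 / 30.80 = -3.442″.

Δφ = -3.44″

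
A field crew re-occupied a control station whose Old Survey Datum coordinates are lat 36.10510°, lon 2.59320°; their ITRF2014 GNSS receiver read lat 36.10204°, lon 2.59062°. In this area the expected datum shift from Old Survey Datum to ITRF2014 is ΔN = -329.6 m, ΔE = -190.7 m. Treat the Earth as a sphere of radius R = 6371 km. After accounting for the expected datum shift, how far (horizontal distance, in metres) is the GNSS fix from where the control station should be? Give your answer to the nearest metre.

Observed coordinate differences: Δφ = -0.00306°, Δλ = -0.00258°.
Converting to metres (1° lat = 111195 m, cos φ = 0.807937): observed ΔN = -340.3 m, observed ΔE = -231.8 m.
Subtracting the expected shift leaves a residual of -340.3 − (-329.6) = -10.7 m north and -231.8 − (-190.7) = -41.1 m east.
Residual distance = √((-10.7)² + (-41.1)²) = 42.4 m.

42 m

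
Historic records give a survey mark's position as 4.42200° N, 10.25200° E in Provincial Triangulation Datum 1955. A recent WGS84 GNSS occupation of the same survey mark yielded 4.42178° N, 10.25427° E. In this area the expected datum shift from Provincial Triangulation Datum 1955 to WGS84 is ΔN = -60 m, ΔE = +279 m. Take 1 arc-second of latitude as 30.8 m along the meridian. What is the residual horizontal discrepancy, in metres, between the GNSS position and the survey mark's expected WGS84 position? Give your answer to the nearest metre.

Observed coordinate differences: Δφ = -0.00022°, Δλ = +0.00227°.
Converting to metres (1° lat = 110880 m, cos φ = 0.997023): observed ΔN = -24.4 m, observed ΔE = 250.9 m.
Subtracting the expected shift leaves a residual of -24.4 − (-60) = 35.6 m north and 250.9 − (279) = -28.1 m east.
Residual distance = √(35.6² + (-28.1)²) = 45.3 m.

45 m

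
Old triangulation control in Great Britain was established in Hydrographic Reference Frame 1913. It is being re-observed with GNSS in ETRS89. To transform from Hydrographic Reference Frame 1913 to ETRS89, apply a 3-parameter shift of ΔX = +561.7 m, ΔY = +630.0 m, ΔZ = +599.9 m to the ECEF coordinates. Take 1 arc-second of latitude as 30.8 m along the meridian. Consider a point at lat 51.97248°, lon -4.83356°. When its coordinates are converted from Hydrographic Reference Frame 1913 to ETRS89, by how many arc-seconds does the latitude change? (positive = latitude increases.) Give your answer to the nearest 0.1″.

Δφ = -1.0″

sin φ = 0.787715, cos φ = 0.616040, sin λ = -0.084262, cos λ = 0.996444.
North component: ΔN = −sin φ cos λ·ΔX − sin φ sin λ·ΔY + cos φ·ΔZ = −(0.787715)(0.996444)(561.7) − (0.787715)(-0.084262)(630.0) + (0.616040)(599.9) = -29.51 m.
1° of latitude spans 3600 × 30.80 = 110880 m, so Δφ = -29.51 / 110880 × 3600 = -0.958″.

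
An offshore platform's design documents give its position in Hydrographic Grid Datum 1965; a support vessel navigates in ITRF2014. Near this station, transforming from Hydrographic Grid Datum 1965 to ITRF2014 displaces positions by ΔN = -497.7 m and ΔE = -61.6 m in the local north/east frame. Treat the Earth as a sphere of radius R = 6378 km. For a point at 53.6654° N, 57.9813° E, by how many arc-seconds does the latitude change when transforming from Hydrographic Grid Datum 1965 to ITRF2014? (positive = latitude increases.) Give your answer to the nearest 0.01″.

Δφ = -16.10″

On a sphere of radius R, 1 rad of latitude = R, so Δφ = ΔN / R = -497.7 / 6378000 = -7.8034e-05 rad = -16.096″.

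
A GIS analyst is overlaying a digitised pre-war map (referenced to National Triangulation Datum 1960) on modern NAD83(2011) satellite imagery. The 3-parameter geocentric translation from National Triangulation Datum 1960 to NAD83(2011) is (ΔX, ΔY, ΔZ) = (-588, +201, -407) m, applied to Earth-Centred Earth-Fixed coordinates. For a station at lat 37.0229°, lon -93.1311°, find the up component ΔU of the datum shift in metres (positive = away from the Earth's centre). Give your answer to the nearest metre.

ΔU = -380 m

At φ = 37.0229°, λ = -93.1311°: sin φ = 0.602134, cos φ = 0.798395, sin λ = -0.998507, cos λ = -0.054621.
ΔU = cos φ cos λ·ΔX + cos φ sin λ·ΔY + sin φ·ΔZ = (0.798395)(-0.054621)(-588) + (0.798395)(-0.998507)(201) + (0.602134)(-407) = -379.66 m.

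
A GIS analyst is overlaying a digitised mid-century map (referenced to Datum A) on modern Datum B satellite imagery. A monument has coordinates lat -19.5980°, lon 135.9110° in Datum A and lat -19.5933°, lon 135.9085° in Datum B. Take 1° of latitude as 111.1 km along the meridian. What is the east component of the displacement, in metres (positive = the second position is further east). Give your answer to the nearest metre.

ΔE = -262 m

Δφ = -19.5933° − -19.5980° = +0.0047°; Δλ = 135.9085° − 135.9110° = -0.0025°.
ΔN = Δφ × 111100 = 522.2 m; ΔE = Δλ × 111100 × cos(-19.5980°) = -0.0025 × 111100 × 0.942069 = -261.7 m.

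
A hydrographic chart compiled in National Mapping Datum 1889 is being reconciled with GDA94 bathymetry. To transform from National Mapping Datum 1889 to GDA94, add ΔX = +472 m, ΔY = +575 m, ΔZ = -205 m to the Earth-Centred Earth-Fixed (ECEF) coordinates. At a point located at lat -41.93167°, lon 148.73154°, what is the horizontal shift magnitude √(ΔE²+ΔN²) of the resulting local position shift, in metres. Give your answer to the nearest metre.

769 m

At φ = -41.93167°, λ = 148.73154°: sin φ = -0.668244, cos φ = 0.743942, sin λ = 0.519049, cos λ = -0.854745.
ΔE = −sin λ·ΔX + cos λ·ΔY = −(0.519049)·(472) + (-0.854745)·(575) = -736.47 m.
ΔN = −sin φ cos λ·ΔX − sin φ sin λ·ΔY + cos φ·ΔZ = −(-0.668244)(-0.854745)(472) − (-0.668244)(0.519049)(575) + (0.743942)(-205) = -222.66 m.
Horizontal magnitude = √(ΔE² + ΔN²) = √((-736.47)² + (-222.66)²) = 769.39 m.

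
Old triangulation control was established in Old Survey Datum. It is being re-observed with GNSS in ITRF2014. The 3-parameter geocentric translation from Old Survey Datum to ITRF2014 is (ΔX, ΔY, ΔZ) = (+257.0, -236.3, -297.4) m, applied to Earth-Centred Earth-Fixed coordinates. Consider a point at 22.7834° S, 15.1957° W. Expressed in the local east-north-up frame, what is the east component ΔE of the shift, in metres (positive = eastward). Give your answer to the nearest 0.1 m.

At φ = -22.7834°, λ = -15.1957°: sin φ = -0.387248, cos φ = 0.921975, sin λ = -0.262117, cos λ = 0.965036.
ΔE = −sin λ·ΔX + cos λ·ΔY = −(-0.262117)·(257.0) + (0.965036)·(-236.3) = -160.67 m.

ΔE = -160.7 m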